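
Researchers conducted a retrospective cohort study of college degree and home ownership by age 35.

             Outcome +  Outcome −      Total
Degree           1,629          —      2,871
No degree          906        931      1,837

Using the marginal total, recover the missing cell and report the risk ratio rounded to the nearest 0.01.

The missing cell is in the exposed row: 2871 − 1629 = 1242.
So a = 1629, b = 1242, c = 906, d = 931.
RR = [a/(a+b)] / [c/(c+d)] = (1629/2871) / (906/1837) = 0.56740/0.49320 = 1.15045

1.15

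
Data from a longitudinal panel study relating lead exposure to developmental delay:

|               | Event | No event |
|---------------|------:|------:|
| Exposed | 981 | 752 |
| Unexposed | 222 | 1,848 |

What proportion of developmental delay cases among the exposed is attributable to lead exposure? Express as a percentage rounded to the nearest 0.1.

Cells: a = 981, b = 752, c = 222, d = 1848.
Risk in exposed = 981/1733 = 0.56607; risk in unexposed = 222/2070 = 0.10725.
RR = 0.56607/0.10725 = 5.27822
AR% = (RR − 1)/RR × 100 = (5.27822 − 1)/5.27822 × 100 = 81.0542%

81.1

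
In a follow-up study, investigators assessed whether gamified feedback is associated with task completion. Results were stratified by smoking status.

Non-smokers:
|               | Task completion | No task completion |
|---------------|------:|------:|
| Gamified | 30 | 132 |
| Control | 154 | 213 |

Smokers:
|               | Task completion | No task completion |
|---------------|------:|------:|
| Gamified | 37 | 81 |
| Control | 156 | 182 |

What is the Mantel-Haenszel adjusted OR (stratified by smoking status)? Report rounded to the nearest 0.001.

0.406

OR_MH = Σ(aᵢdᵢ/nᵢ) / Σ(bᵢcᵢ/nᵢ), where nᵢ is the stratum total.
Stratum 1 (Non-smokers): n = 529; a·d/n = 30·213/529 = 12.0794; b·c/n = 132·154/529 = 38.4272
Stratum 2 (Smokers): n = 456; a·d/n = 37·182/456 = 14.7675; b·c/n = 81·156/456 = 27.7105
OR_MH = (12.0794 + 14.7675) / (38.4272 + 27.7105) = 26.8469 / 66.1377 = 0.40592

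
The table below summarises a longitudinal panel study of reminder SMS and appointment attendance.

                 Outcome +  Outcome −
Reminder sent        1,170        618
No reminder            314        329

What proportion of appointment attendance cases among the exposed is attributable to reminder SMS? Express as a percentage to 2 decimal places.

25.37

Cells: a = 1170, b = 618, c = 314, d = 329.
Risk in exposed = 1170/1788 = 0.65436; risk in unexposed = 314/643 = 0.48834.
RR = 0.65436/0.48834 = 1.33998
AR% = (RR − 1)/RR × 100 = (1.33998 − 1)/1.33998 × 100 = 25.3723%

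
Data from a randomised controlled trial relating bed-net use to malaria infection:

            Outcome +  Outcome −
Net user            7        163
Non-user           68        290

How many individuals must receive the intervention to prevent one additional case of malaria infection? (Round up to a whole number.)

Risk in treated group = 7/170 = 0.04118; risk in control = 68/358 = 0.18994.
Absolute risk reduction = 0.18994 − 0.04118 = 0.14877
NNT = 1 / ARR = 1 / 0.14877 = 6.722 → round up → 7

7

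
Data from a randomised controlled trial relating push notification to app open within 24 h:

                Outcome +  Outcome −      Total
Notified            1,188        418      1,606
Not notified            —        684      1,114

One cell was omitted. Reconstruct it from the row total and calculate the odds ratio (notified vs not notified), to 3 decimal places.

4.521

The missing cell is in the unexposed row: 1114 − 684 = 430.
So a = 1188, b = 418, c = 430, d = 684.
OR = (a·d)/(b·c) = (1188 × 684) / (418 × 430) = 812592 / 179740 = 4.52093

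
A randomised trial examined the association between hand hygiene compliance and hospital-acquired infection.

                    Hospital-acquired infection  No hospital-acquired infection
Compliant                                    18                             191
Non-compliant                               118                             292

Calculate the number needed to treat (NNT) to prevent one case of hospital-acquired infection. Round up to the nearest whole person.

5

Risk in treated group = 18/209 = 0.08612; risk in control = 118/410 = 0.28780.
Absolute risk reduction = 0.28780 − 0.08612 = 0.20168
NNT = 1 / ARR = 1 / 0.20168 = 4.958 → round up → 5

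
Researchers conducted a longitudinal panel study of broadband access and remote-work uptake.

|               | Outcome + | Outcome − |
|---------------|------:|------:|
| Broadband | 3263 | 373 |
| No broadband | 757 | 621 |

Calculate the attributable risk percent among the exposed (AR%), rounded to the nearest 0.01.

Cells: a = 3263, b = 373, c = 757, d = 621.
Risk in exposed = 3263/3636 = 0.89741; risk in unexposed = 757/1378 = 0.54935.
RR = 0.89741/0.54935 = 1.63360
AR% = (RR − 1)/RR × 100 = (1.63360 − 1)/1.63360 × 100 = 38.7856%

38.79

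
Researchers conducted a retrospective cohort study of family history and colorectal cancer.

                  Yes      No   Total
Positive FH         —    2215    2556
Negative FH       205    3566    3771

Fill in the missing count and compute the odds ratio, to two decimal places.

The missing cell is in the exposed row: 2556 − 2215 = 341.
So a = 341, b = 2215, c = 205, d = 3566.
OR = (a·d)/(b·c) = (341 × 3566) / (2215 × 205) = 1216006 / 454075 = 2.67798

2.68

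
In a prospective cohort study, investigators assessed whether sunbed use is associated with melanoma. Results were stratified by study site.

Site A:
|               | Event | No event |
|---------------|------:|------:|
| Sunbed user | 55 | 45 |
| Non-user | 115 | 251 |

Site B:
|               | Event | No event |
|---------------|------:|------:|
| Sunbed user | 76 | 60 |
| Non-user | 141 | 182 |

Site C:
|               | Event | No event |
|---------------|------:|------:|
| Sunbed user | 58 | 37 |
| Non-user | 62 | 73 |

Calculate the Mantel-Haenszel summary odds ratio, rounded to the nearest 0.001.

OR_MH = Σ(aᵢdᵢ/nᵢ) / Σ(bᵢcᵢ/nᵢ), where nᵢ is the stratum total.
Stratum 1 (Site A): n = 466; a·d/n = 55·251/466 = 29.6245; b·c/n = 45·115/466 = 11.1052
Stratum 2 (Site B): n = 459; a·d/n = 76·182/459 = 30.1351; b·c/n = 60·141/459 = 18.4314
Stratum 3 (Site C): n = 230; a·d/n = 58·73/230 = 18.4087; b·c/n = 37·62/230 = 9.9739
OR_MH = (29.6245 + 30.1351 + 18.4087) / (11.1052 + 18.4314 + 9.9739) = 78.1682 / 39.5104 = 1.97842

1.978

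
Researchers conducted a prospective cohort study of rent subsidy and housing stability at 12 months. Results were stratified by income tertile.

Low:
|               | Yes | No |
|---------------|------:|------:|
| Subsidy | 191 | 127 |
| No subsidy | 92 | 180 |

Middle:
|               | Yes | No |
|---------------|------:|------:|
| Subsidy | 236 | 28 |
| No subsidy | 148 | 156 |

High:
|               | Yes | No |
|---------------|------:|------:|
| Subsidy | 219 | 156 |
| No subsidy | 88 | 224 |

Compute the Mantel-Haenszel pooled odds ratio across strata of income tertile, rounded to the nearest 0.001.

OR_MH = Σ(aᵢdᵢ/nᵢ) / Σ(bᵢcᵢ/nᵢ), where nᵢ is the stratum total.
Stratum 1 (Low): n = 590; a·d/n = 191·180/590 = 58.2712; b·c/n = 127·92/590 = 19.8034
Stratum 2 (Middle): n = 568; a·d/n = 236·156/568 = 64.8169; b·c/n = 28·148/568 = 7.2958
Stratum 3 (High): n = 687; a·d/n = 219·224/687 = 71.4061; b·c/n = 156·88/687 = 19.9825
OR_MH = (58.2712 + 64.8169 + 71.4061) / (19.8034 + 7.2958 + 19.9825) = 194.4942 / 47.0817 = 4.13099

4.131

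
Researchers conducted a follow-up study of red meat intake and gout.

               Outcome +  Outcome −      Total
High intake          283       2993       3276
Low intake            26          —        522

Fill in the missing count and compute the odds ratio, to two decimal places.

The missing cell is in the unexposed row: 522 − 26 = 496.
So a = 283, b = 2993, c = 26, d = 496.
OR = (a·d)/(b·c) = (283 × 496) / (2993 × 26) = 140368 / 77818 = 1.80380

1.80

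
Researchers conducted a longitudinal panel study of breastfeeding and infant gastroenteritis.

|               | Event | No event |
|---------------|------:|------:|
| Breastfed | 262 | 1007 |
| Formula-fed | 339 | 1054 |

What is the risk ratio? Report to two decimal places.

Cells: a = 262, b = 1007, c = 339, d = 1054.
Risk in exposed = 262/1269 = 0.20646; risk in unexposed = 339/1393 = 0.24336.
RR = 0.20646 / 0.24336 = 0.84838
The risk is 15% lower among the exposed than among the unexposed.

0.85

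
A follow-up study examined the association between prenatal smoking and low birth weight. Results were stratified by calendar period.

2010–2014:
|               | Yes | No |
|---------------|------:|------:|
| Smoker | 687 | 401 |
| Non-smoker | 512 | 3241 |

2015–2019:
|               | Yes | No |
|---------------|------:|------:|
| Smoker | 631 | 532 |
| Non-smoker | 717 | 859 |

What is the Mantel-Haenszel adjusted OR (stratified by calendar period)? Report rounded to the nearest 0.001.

3.621

OR_MH = Σ(aᵢdᵢ/nᵢ) / Σ(bᵢcᵢ/nᵢ), where nᵢ is the stratum total.
Stratum 1 (2010–2014): n = 4841; a·d/n = 687·3241/4841 = 459.9395; b·c/n = 401·512/4841 = 42.4111
Stratum 2 (2015–2019): n = 2739; a·d/n = 631·859/2739 = 197.8930; b·c/n = 532·717/2739 = 139.2640
OR_MH = (459.9395 + 197.8930) / (42.4111 + 139.2640) = 657.8325 / 181.6750 = 3.62093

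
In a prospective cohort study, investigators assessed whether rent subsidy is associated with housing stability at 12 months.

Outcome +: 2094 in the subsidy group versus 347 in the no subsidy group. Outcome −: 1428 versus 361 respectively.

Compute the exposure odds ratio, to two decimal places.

From the description: a = 2094, b = 1428, c = 347, d = 361.
OR = (a·d)/(b·c) = (2094 × 361) / (1428 × 347) = 755934 / 495516 = 1.52555
The odds of housing stability at 12 months are about 1.53 times as high in the subsidy group.

1.53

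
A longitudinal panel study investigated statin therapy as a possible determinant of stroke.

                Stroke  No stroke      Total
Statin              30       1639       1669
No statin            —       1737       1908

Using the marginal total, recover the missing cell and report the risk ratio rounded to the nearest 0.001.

The missing cell is in the unexposed row: 1908 − 1737 = 171.
So a = 30, b = 1639, c = 171, d = 1737.
RR = [a/(a+b)] / [c/(c+d)] = (30/1669) / (171/1908) = 0.01797/0.08962 = 0.20056

0.201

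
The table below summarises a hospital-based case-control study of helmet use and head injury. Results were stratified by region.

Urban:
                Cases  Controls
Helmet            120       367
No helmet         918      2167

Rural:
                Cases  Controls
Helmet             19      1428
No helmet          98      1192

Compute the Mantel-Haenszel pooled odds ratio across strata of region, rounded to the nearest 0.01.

OR_MH = Σ(aᵢdᵢ/nᵢ) / Σ(bᵢcᵢ/nᵢ), where nᵢ is the stratum total.
Stratum 1 (Urban): n = 3572; a·d/n = 120·2167/3572 = 72.7996; b·c/n = 367·918/3572 = 94.3186
Stratum 2 (Rural): n = 2737; a·d/n = 19·1192/2737 = 8.2748; b·c/n = 1428·98/2737 = 51.1304
OR_MH = (72.7996 + 8.2748) / (94.3186 + 51.1304) = 81.0743 / 145.4490 = 0.55741

0.56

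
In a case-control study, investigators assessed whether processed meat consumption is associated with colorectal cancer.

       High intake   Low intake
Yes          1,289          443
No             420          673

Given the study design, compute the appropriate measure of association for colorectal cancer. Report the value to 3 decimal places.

4.662

Reading the table with exposure as columns: a = 1289 (High intake, case), b = 420 (High intake, non-case), c = 443 (Low intake, case), d = 673.
This is a case-control study: participants were sampled on outcome status, so risks in the source population cannot be estimated directly — relative risk is not valid here. The odds ratio is the appropriate measure.
OR = (a·d)/(b·c) = (1289 × 673) / (420 × 443) = 867497 / 186060 = 4.66246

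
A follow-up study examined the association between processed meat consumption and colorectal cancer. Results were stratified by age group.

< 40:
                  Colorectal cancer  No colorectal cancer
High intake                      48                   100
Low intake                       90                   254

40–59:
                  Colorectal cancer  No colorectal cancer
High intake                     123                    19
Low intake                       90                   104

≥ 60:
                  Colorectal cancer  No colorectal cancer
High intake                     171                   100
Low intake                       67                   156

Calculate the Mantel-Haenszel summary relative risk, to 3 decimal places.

1.784

RR_MH = Σ(aᵢ·n₀ᵢ/nᵢ) / Σ(cᵢ·n₁ᵢ/nᵢ), with n₁ᵢ = aᵢ+bᵢ (exposed), n₀ᵢ = cᵢ+dᵢ (unexposed), nᵢ = n₁ᵢ+n₀ᵢ.
Stratum 1 (< 40): n₁ = 148, n₀ = 344, n = 492; a·n₀/n = 48·344/492 = 33.5610; c·n₁/n = 90·148/492 = 27.0732
Stratum 2 (40–59): n₁ = 142, n₀ = 194, n = 336; a·n₀/n = 123·194/336 = 71.0179; c·n₁/n = 90·142/336 = 38.0357
Stratum 3 (≥ 60): n₁ = 271, n₀ = 223, n = 494; a·n₀/n = 171·223/494 = 77.1923; c·n₁/n = 67·271/494 = 36.7551
RR_MH = (33.5610 + 71.0179 + 77.1923) / (27.0732 + 38.0357 + 36.7551) = 181.7711 / 101.8639 = 1.78445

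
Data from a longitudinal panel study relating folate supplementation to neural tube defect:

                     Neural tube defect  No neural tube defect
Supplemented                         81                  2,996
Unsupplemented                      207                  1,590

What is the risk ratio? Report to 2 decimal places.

0.23

Cells: a = 81, b = 2996, c = 207, d = 1590.
Risk in exposed = 81/3077 = 0.02632; risk in unexposed = 207/1797 = 0.11519.
RR = 0.02632 / 0.11519 = 0.22853
The risk is 77% lower among the exposed than among the unexposed.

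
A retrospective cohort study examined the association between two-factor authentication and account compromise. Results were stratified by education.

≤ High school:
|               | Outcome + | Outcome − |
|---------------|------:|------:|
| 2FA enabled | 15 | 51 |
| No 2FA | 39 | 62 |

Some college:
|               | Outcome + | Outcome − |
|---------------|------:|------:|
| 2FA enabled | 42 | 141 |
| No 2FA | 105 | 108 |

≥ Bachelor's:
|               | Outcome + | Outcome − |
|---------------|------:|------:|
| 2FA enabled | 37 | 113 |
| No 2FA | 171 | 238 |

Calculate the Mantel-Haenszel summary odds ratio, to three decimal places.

0.391

OR_MH = Σ(aᵢdᵢ/nᵢ) / Σ(bᵢcᵢ/nᵢ), where nᵢ is the stratum total.
Stratum 1 (≤ High school): n = 167; a·d/n = 15·62/167 = 5.5689; b·c/n = 51·39/167 = 11.9102
Stratum 2 (Some college): n = 396; a·d/n = 42·108/396 = 11.4545; b·c/n = 141·105/396 = 37.3864
Stratum 3 (≥ Bachelor's): n = 559; a·d/n = 37·238/559 = 15.7531; b·c/n = 113·171/559 = 34.5671
OR_MH = (5.5689 + 11.4545 + 15.7531) / (11.9102 + 37.3864 + 34.5671) = 32.7765 / 83.8636 = 0.39083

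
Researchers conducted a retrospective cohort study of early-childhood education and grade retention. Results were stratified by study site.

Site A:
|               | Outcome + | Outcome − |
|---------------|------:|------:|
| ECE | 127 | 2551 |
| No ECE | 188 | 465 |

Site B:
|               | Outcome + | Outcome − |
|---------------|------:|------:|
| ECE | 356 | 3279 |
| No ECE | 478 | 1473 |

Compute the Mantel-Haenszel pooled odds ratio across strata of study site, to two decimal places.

OR_MH = Σ(aᵢdᵢ/nᵢ) / Σ(bᵢcᵢ/nᵢ), where nᵢ is the stratum total.
Stratum 1 (Site A): n = 3331; a·d/n = 127·465/3331 = 17.7289; b·c/n = 2551·188/3331 = 143.9772
Stratum 2 (Site B): n = 5586; a·d/n = 356·1473/5586 = 93.8754; b·c/n = 3279·478/5586 = 280.5875
OR_MH = (17.7289 + 93.8754) / (143.9772 + 280.5875) = 111.6043 / 424.5647 = 0.26287

0.26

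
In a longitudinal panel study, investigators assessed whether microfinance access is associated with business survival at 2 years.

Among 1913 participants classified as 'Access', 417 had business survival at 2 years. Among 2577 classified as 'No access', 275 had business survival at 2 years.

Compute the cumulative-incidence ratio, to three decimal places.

2.043

From the description: a = 417, b = 1496, c = 275, d = 2302.
Risk in exposed = 417/1913 = 0.21798; risk in unexposed = 275/2577 = 0.10671.
RR = 0.21798 / 0.10671 = 2.04269
The risk among the exposed is 2.04 times that among the unexposed.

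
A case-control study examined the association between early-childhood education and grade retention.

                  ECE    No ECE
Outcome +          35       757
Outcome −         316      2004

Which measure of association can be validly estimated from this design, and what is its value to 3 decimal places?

0.293

Reading the table with exposure as columns: a = 35 (ECE, case), b = 316 (ECE, non-case), c = 757 (No ECE, case), d = 2004.
This is a case-control study: participants were sampled on outcome status, so risks in the source population cannot be estimated directly — relative risk is not valid here. The odds ratio is the appropriate measure.
OR = (a·d)/(b·c) = (35 × 2004) / (316 × 757) = 70140 / 239212 = 0.29321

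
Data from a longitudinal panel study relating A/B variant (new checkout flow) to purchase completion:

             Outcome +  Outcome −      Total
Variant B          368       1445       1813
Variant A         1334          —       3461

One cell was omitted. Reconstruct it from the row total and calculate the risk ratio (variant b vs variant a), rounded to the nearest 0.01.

The missing cell is in the unexposed row: 3461 − 1334 = 2127.
So a = 368, b = 1445, c = 1334, d = 2127.
RR = [a/(a+b)] / [c/(c+d)] = (368/1813) / (1334/3461) = 0.20298/0.38544 = 0.52662

0.53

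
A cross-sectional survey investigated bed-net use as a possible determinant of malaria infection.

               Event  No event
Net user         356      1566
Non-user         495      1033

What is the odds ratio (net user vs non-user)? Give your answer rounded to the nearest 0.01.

0.47

Cells: a = 356, b = 1566, c = 495, d = 1033.
OR = (a·d)/(b·c) = (356 × 1033) / (1566 × 495) = 367748 / 775170 = 0.47441
Exposure is associated with lower odds of malaria infection (OR = 0.47 < 1).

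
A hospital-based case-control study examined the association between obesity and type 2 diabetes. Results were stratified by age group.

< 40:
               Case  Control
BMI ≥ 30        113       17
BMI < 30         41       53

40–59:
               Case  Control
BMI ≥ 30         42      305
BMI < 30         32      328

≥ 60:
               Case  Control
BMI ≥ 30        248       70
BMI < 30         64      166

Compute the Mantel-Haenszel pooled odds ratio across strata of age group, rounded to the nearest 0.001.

OR_MH = Σ(aᵢdᵢ/nᵢ) / Σ(bᵢcᵢ/nᵢ), where nᵢ is the stratum total.
Stratum 1 (< 40): n = 224; a·d/n = 113·53/224 = 26.7366; b·c/n = 17·41/224 = 3.1116
Stratum 2 (40–59): n = 707; a·d/n = 42·328/707 = 19.4851; b·c/n = 305·32/707 = 13.8048
Stratum 3 (≥ 60): n = 548; a·d/n = 248·166/548 = 75.1241; b·c/n = 70·64/548 = 8.1752
OR_MH = (26.7366 + 19.4851 + 75.1241) / (3.1116 + 13.8048 + 8.1752) = 121.3458 / 25.0916 = 4.83611

4.836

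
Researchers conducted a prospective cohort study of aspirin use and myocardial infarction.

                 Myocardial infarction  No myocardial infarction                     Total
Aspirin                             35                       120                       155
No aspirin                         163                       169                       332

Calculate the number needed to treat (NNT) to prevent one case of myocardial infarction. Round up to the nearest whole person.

Risk in treated group = 35/155 = 0.22581; risk in control = 163/332 = 0.49096.
Absolute risk reduction = 0.49096 − 0.22581 = 0.26516
NNT = 1 / ARR = 1 / 0.26516 = 3.771 → round up → 4

4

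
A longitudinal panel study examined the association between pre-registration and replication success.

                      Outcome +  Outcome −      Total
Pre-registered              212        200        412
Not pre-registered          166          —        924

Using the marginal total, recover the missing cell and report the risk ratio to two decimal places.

The missing cell is in the unexposed row: 924 − 166 = 758.
So a = 212, b = 200, c = 166, d = 758.
RR = [a/(a+b)] / [c/(c+d)] = (212/412) / (166/924) = 0.51456/0.17965 = 2.86419

2.86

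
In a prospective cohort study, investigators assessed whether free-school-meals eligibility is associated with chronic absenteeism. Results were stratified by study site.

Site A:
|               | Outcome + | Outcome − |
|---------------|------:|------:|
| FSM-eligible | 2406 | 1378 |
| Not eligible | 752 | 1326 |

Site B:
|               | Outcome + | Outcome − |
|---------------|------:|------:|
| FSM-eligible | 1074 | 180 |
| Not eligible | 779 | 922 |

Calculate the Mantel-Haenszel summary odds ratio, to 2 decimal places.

OR_MH = Σ(aᵢdᵢ/nᵢ) / Σ(bᵢcᵢ/nᵢ), where nᵢ is the stratum total.
Stratum 1 (Site A): n = 5862; a·d/n = 2406·1326/5862 = 544.2436; b·c/n = 1378·752/5862 = 176.7752
Stratum 2 (Site B): n = 2955; a·d/n = 1074·922/2955 = 335.1025; b·c/n = 180·779/2955 = 47.4518
OR_MH = (544.2436 + 335.1025) / (176.7752 + 47.4518) = 879.3461 / 224.2269 = 3.92168

3.92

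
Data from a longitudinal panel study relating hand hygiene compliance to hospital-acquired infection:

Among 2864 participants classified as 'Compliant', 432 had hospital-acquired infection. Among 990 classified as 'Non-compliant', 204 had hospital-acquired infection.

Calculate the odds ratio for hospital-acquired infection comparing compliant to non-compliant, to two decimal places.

From the description: a = 432, b = 2432, c = 204, d = 786.
OR = (a·d)/(b·c) = (432 × 786) / (2432 × 204) = 339552 / 496128 = 0.68440
Exposure is associated with lower odds of hospital-acquired infection (OR = 0.68 < 1).

0.68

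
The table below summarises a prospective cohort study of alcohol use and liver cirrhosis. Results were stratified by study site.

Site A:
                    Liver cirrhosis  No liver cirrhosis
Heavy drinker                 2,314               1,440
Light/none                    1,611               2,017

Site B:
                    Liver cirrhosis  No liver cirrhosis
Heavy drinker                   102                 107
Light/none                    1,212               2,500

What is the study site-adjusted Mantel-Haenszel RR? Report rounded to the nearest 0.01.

RR_MH = Σ(aᵢ·n₀ᵢ/nᵢ) / Σ(cᵢ·n₁ᵢ/nᵢ), with n₁ᵢ = aᵢ+bᵢ (exposed), n₀ᵢ = cᵢ+dᵢ (unexposed), nᵢ = n₁ᵢ+n₀ᵢ.
Stratum 1 (Site A): n₁ = 3754, n₀ = 3628, n = 7382; a·n₀/n = 2314·3628/7382 = 1137.2517; c·n₁/n = 1611·3754/7382 = 819.2487
Stratum 2 (Site B): n₁ = 209, n₀ = 3712, n = 3921; a·n₀/n = 102·3712/3921 = 96.5631; c·n₁/n = 1212·209/3921 = 64.6029
RR_MH = (1137.2517 + 96.5631) / (819.2487 + 64.6029) = 1233.8148 / 883.8516 = 1.39595

1.40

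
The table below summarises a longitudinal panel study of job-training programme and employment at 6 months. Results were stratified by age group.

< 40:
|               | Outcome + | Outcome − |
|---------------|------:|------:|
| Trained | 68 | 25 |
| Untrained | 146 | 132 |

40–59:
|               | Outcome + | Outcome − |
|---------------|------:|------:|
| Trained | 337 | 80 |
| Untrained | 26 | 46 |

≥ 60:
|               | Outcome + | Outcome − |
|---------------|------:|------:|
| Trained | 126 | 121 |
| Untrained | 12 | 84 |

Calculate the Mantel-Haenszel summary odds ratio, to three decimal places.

4.734

OR_MH = Σ(aᵢdᵢ/nᵢ) / Σ(bᵢcᵢ/nᵢ), where nᵢ is the stratum total.
Stratum 1 (< 40): n = 371; a·d/n = 68·132/371 = 24.1941; b·c/n = 25·146/371 = 9.8383
Stratum 2 (40–59): n = 489; a·d/n = 337·46/489 = 31.7014; b·c/n = 80·26/489 = 4.2536
Stratum 3 (≥ 60): n = 343; a·d/n = 126·84/343 = 30.8571; b·c/n = 121·12/343 = 4.2332
OR_MH = (24.1941 + 31.7014 + 30.8571) / (9.8383 + 4.2536 + 4.2332) = 86.7526 / 18.3251 = 4.73409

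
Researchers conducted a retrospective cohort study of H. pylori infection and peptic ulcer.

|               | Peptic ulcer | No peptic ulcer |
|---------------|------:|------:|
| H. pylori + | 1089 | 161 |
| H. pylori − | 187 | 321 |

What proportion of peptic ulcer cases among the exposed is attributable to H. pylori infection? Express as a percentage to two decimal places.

Cells: a = 1089, b = 161, c = 187, d = 321.
Risk in exposed = 1089/1250 = 0.87120; risk in unexposed = 187/508 = 0.36811.
RR = 0.87120/0.36811 = 2.36668
AR% = (RR − 1)/RR × 100 = (2.36668 − 1)/2.36668 × 100 = 57.7468%

57.75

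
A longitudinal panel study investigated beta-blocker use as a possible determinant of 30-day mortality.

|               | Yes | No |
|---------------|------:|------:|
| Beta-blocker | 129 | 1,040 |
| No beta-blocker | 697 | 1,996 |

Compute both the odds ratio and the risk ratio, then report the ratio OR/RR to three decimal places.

0.833

Cells: a = 129, b = 1040, c = 697, d = 1996.
OR = (129·1996)/(1040·697) = 257484/724880 = 0.35521
Risk in exposed = 129/1169 = 0.11035; risk in unexposed = 697/2693 = 0.25882; RR = 0.42636
OR/RR = 0.35521 / 0.42636 = 0.83312
The outcome is not rare, so the OR lies further from 1 than the RR.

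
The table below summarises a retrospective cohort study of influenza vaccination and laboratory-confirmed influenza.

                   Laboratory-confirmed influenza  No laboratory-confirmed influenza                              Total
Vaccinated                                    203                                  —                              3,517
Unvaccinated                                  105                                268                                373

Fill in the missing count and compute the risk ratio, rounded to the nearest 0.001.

0.205

The missing cell is in the exposed row: 3517 − 203 = 3314.
So a = 203, b = 3314, c = 105, d = 268.
RR = [a/(a+b)] / [c/(c+d)] = (203/3517) / (105/373) = 0.05772/0.28150 = 0.20504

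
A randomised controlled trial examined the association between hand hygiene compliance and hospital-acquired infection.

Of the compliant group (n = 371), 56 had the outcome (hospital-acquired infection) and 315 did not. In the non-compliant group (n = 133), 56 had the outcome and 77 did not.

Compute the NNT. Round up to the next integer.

4

Risk in treated group = 56/371 = 0.15094; risk in control = 56/133 = 0.42105.
Absolute risk reduction = 0.42105 − 0.15094 = 0.27011
NNT = 1 / ARR = 1 / 0.27011 = 3.702 → round up → 4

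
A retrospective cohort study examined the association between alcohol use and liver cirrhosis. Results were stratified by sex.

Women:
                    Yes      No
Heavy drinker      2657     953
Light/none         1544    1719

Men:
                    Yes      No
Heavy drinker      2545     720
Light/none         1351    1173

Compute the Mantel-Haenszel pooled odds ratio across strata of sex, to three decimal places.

3.089

OR_MH = Σ(aᵢdᵢ/nᵢ) / Σ(bᵢcᵢ/nᵢ), where nᵢ is the stratum total.
Stratum 1 (Women): n = 6873; a·d/n = 2657·1719/6873 = 664.5399; b·c/n = 953·1544/6873 = 214.0888
Stratum 2 (Men): n = 5789; a·d/n = 2545·1173/5789 = 515.6823; b·c/n = 720·1351/5789 = 168.0290
OR_MH = (664.5399 + 515.6823) / (214.0888 + 168.0290) = 1180.2223 / 382.1178 = 3.08863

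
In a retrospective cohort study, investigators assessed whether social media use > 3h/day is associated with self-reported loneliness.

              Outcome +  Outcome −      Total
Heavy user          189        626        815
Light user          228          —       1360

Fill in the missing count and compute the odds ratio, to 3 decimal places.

The missing cell is in the unexposed row: 1360 − 228 = 1132.
So a = 189, b = 626, c = 228, d = 1132.
OR = (a·d)/(b·c) = (189 × 1132) / (626 × 228) = 213948 / 142728 = 1.49899

1.499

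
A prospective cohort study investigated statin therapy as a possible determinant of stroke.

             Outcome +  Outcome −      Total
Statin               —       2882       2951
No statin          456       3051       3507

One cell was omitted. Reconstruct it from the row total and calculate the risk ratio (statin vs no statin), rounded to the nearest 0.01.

0.18

The missing cell is in the exposed row: 2951 − 2882 = 69.
So a = 69, b = 2882, c = 456, d = 3051.
RR = [a/(a+b)] / [c/(c+d)] = (69/2951) / (456/3507) = 0.02338/0.13003 = 0.17983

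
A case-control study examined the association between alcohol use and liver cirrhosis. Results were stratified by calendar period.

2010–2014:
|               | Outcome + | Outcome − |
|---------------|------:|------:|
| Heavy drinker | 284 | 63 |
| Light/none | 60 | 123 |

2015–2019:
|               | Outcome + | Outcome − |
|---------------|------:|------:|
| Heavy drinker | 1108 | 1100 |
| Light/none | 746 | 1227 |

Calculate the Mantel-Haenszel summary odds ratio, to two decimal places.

1.92

OR_MH = Σ(aᵢdᵢ/nᵢ) / Σ(bᵢcᵢ/nᵢ), where nᵢ is the stratum total.
Stratum 1 (2010–2014): n = 530; a·d/n = 284·123/530 = 65.9094; b·c/n = 63·60/530 = 7.1321
Stratum 2 (2015–2019): n = 4181; a·d/n = 1108·1227/4181 = 325.1653; b·c/n = 1100·746/4181 = 196.2688
OR_MH = (65.9094 + 325.1653) / (7.1321 + 196.2688) = 391.0747 / 203.4009 = 1.92268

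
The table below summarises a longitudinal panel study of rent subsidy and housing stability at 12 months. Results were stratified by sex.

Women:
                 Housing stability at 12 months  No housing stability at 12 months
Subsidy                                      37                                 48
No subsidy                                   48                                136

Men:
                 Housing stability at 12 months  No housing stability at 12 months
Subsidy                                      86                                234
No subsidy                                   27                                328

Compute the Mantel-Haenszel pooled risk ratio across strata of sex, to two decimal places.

RR_MH = Σ(aᵢ·n₀ᵢ/nᵢ) / Σ(cᵢ·n₁ᵢ/nᵢ), with n₁ᵢ = aᵢ+bᵢ (exposed), n₀ᵢ = cᵢ+dᵢ (unexposed), nᵢ = n₁ᵢ+n₀ᵢ.
Stratum 1 (Women): n₁ = 85, n₀ = 184, n = 269; a·n₀/n = 37·184/269 = 25.3086; c·n₁/n = 48·85/269 = 15.1673
Stratum 2 (Men): n₁ = 320, n₀ = 355, n = 675; a·n₀/n = 86·355/675 = 45.2296; c·n₁/n = 27·320/675 = 12.8000
RR_MH = (25.3086 + 45.2296) / (15.1673 + 12.8000) = 70.5382 / 27.9673 = 2.52217

2.52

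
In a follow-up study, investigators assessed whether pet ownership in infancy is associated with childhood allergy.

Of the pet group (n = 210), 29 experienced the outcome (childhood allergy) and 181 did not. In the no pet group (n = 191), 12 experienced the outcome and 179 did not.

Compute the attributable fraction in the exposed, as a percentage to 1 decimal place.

From the description: a = 29, b = 181, c = 12, d = 179.
Risk in exposed = 29/210 = 0.13810; risk in unexposed = 12/191 = 0.06283.
RR = 0.13810/0.06283 = 2.19802
AR% = (RR − 1)/RR × 100 = (2.19802 − 1)/2.19802 × 100 = 54.5044%

54.5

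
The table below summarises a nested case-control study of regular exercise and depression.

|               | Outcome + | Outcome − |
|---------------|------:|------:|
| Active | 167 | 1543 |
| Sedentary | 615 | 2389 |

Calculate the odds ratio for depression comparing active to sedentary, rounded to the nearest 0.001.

0.420

Cells: a = 167, b = 1543, c = 615, d = 2389.
OR = (a·d)/(b·c) = (167 × 2389) / (1543 × 615) = 398963 / 948945 = 0.42043
Exposure is associated with lower odds of depression (OR = 0.42 < 1).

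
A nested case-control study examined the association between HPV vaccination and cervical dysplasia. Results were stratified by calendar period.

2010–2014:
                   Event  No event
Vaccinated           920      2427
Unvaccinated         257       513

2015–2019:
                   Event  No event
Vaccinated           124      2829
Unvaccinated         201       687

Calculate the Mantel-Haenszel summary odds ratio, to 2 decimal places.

OR_MH = Σ(aᵢdᵢ/nᵢ) / Σ(bᵢcᵢ/nᵢ), where nᵢ is the stratum total.
Stratum 1 (2010–2014): n = 4117; a·d/n = 920·513/4117 = 114.6369; b·c/n = 2427·257/4117 = 151.5033
Stratum 2 (2015–2019): n = 3841; a·d/n = 124·687/3841 = 22.1786; b·c/n = 2829·201/3841 = 148.0419
OR_MH = (114.6369 + 22.1786) / (151.5033 + 148.0419) = 136.8155 / 299.5452 = 0.45674

0.46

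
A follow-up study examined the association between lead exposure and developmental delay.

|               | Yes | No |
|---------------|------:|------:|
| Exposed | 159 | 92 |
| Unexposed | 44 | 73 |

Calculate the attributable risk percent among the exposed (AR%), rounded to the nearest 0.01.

Cells: a = 159, b = 92, c = 44, d = 73.
Risk in exposed = 159/251 = 0.63347; risk in unexposed = 44/117 = 0.37607.
RR = 0.63347/0.37607 = 1.68444
AR% = (RR − 1)/RR × 100 = (1.68444 − 1)/1.68444 × 100 = 40.6332%

40.63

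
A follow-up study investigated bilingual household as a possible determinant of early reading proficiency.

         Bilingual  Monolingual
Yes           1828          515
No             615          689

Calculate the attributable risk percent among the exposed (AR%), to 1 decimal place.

Reading the table with exposure as columns: a = 1828 (Bilingual, case), b = 615 (Bilingual, non-case), c = 515 (Monolingual, case), d = 689.
Risk in exposed = 1828/2443 = 0.74826; risk in unexposed = 515/1204 = 0.42774.
RR = 0.74826/0.42774 = 1.74933
AR% = (RR − 1)/RR × 100 = (1.74933 − 1)/1.74933 × 100 = 42.8353%

42.8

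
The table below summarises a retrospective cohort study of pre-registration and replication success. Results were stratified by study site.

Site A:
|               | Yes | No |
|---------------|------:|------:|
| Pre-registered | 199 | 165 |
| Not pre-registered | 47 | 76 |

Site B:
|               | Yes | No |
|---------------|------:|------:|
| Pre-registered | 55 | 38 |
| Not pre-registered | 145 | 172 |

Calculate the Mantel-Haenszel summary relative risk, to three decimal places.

1.364

RR_MH = Σ(aᵢ·n₀ᵢ/nᵢ) / Σ(cᵢ·n₁ᵢ/nᵢ), with n₁ᵢ = aᵢ+bᵢ (exposed), n₀ᵢ = cᵢ+dᵢ (unexposed), nᵢ = n₁ᵢ+n₀ᵢ.
Stratum 1 (Site A): n₁ = 364, n₀ = 123, n = 487; a·n₀/n = 199·123/487 = 50.2608; c·n₁/n = 47·364/487 = 35.1294
Stratum 2 (Site B): n₁ = 93, n₀ = 317, n = 410; a·n₀/n = 55·317/410 = 42.5244; c·n₁/n = 145·93/410 = 32.8902
RR_MH = (50.2608 + 42.5244) / (35.1294 + 32.8902) = 92.7852 / 68.0196 = 1.36409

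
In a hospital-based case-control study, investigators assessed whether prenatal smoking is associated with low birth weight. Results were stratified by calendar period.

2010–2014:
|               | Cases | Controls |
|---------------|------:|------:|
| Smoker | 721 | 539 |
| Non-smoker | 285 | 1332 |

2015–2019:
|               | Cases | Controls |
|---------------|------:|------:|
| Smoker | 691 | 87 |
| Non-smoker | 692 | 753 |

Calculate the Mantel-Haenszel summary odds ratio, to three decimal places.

7.056

OR_MH = Σ(aᵢdᵢ/nᵢ) / Σ(bᵢcᵢ/nᵢ), where nᵢ is the stratum total.
Stratum 1 (2010–2014): n = 2877; a·d/n = 721·1332/2877 = 333.8102; b·c/n = 539·285/2877 = 53.3942
Stratum 2 (2015–2019): n = 2223; a·d/n = 691·753/2223 = 234.0634; b·c/n = 87·692/2223 = 27.0823
OR_MH = (333.8102 + 234.0634) / (53.3942 + 27.0823) = 567.8736 / 80.4765 = 7.05639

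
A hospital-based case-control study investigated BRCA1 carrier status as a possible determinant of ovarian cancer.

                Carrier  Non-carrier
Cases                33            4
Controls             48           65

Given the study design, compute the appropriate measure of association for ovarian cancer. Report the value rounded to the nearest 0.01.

11.17

Reading the table with exposure as columns: a = 33 (Carrier, case), b = 48 (Carrier, non-case), c = 4 (Non-carrier, case), d = 65.
This is a hospital-based case-control study: participants were sampled on outcome status, so risks in the source population cannot be estimated directly — relative risk is not valid here. The odds ratio is the appropriate measure.
OR = (a·d)/(b·c) = (33 × 65) / (48 × 4) = 2145 / 192 = 11.17188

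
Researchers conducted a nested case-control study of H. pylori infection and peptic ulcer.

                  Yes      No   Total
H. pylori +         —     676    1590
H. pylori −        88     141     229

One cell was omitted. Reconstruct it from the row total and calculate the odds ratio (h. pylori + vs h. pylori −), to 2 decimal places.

The missing cell is in the exposed row: 1590 − 676 = 914.
So a = 914, b = 676, c = 88, d = 141.
OR = (a·d)/(b·c) = (914 × 141) / (676 × 88) = 128874 / 59488 = 2.16639

2.17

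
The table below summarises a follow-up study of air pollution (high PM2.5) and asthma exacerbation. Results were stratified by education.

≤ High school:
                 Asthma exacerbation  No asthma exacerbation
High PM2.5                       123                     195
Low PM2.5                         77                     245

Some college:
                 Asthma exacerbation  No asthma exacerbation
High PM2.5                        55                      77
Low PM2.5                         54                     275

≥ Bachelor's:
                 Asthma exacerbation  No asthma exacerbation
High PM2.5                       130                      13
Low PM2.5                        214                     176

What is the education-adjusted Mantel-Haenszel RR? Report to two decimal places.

RR_MH = Σ(aᵢ·n₀ᵢ/nᵢ) / Σ(cᵢ·n₁ᵢ/nᵢ), with n₁ᵢ = aᵢ+bᵢ (exposed), n₀ᵢ = cᵢ+dᵢ (unexposed), nᵢ = n₁ᵢ+n₀ᵢ.
Stratum 1 (≤ High school): n₁ = 318, n₀ = 322, n = 640; a·n₀/n = 123·322/640 = 61.8844; c·n₁/n = 77·318/640 = 38.2594
Stratum 2 (Some college): n₁ = 132, n₀ = 329, n = 461; a·n₀/n = 55·329/461 = 39.2516; c·n₁/n = 54·132/461 = 15.4620
Stratum 3 (≥ Bachelor's): n₁ = 143, n₀ = 390, n = 533; a·n₀/n = 130·390/533 = 95.1220; c·n₁/n = 214·143/533 = 57.4146
RR_MH = (61.8844 + 39.2516 + 95.1220) / (38.2594 + 15.4620 + 57.4146) = 196.2580 / 111.1360 = 1.76593

1.77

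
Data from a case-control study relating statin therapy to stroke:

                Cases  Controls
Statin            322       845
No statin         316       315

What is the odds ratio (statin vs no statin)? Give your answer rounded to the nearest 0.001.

Cells: a = 322, b = 845, c = 316, d = 315.
OR = (a·d)/(b·c) = (322 × 315) / (845 × 316) = 101430 / 267020 = 0.37986
Exposure is associated with lower odds of stroke (OR = 0.38 < 1).

0.380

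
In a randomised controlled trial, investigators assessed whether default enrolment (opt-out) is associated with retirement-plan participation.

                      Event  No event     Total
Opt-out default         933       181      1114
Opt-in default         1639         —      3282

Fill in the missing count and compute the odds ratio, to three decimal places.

The missing cell is in the unexposed row: 3282 − 1639 = 1643.
So a = 933, b = 181, c = 1639, d = 1643.
OR = (a·d)/(b·c) = (933 × 1643) / (181 × 1639) = 1532919 / 296659 = 5.16728

5.167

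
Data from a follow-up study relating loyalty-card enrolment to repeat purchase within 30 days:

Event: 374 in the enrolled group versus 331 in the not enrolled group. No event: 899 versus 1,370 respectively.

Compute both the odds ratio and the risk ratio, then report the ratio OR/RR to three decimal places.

From the description: a = 374, b = 899, c = 331, d = 1370.
OR = (374·1370)/(899·331) = 512380/297569 = 1.72189
Risk in exposed = 374/1273 = 0.29379; risk in unexposed = 331/1701 = 0.19459; RR = 1.50980
OR/RR = 1.72189 / 1.50980 = 1.14047
The outcome is not rare, so the OR lies further from 1 than the RR.

1.140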